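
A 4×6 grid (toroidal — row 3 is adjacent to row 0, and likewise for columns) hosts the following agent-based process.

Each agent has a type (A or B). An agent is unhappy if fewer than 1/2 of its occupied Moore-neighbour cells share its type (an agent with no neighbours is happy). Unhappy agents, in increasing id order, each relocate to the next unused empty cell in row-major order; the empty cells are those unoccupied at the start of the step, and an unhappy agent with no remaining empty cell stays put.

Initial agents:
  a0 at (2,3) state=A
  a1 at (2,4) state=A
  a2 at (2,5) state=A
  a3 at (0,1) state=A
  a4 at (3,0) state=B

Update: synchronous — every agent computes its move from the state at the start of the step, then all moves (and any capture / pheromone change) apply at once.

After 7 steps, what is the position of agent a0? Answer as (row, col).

t=1: a0@(2,3):A a1@(2,4):A a2@(2,5):A a3@(0,0):A a4@(0,2):B
t=2: (unchanged — steady state)

(2, 3)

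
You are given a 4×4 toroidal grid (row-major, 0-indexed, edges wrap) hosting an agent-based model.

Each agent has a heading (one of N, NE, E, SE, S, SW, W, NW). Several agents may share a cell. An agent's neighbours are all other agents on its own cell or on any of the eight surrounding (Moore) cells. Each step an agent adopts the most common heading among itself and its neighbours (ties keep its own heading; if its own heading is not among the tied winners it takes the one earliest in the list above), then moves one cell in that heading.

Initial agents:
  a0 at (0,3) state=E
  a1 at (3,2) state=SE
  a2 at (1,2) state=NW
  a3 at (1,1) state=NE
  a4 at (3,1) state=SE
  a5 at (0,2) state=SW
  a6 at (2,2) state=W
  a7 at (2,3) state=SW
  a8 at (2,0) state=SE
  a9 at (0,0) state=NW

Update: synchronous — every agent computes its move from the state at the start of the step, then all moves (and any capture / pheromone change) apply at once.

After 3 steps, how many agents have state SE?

t=1: a0@(3,2):NW a1@(0,3):SE a2@(2,1):SW a3@(0,0):NW a4@(0,2):SE a5@(1,3):SE a6@(3,3):SE a7@(3,0):SE a8@(3,1):SE a9@(3,3):NW
t=2: a0@(0,3):SE a1@(1,0):SE a2@(3,2):SE a3@(1,1):SE a4@(1,3):SE a5@(2,0):SE a6@(0,0):SE a7@(0,1):SE a8@(0,2):SE a9@(0,0):SE
t=3: a0@(1,0):SE a1@(2,1):SE a2@(0,3):SE a3@(2,2):SE a4@(2,0):SE a5@(3,1):SE a6@(1,1):SE a7@(1,2):SE a8@(1,3):SE a9@(1,1):SE

10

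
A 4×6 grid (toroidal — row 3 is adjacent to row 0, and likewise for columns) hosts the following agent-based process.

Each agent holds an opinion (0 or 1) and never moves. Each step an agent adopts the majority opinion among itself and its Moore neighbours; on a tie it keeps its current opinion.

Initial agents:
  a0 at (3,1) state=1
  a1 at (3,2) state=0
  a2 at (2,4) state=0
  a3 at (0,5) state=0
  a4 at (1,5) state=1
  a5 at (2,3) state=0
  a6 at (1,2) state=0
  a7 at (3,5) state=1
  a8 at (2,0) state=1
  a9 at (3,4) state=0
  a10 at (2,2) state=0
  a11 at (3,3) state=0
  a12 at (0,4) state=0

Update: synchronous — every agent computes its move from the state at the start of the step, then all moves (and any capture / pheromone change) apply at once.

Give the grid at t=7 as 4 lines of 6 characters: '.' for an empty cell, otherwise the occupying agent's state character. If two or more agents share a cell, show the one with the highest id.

t=1: a0@(3,1):1 a1@(3,2):0 a2@(2,4):0 a3@(0,5):0 a4@(1,5):0 a5@(2,3):0 a6@(1,2):0 a7@(3,5):0 a8@(2,0):1 a9@(3,4):0 a10@(2,2):0 a11@(3,3):0 a12@(0,4):0
t=2: (unchanged — steady state)

....00
..0..0
1.000.
.10000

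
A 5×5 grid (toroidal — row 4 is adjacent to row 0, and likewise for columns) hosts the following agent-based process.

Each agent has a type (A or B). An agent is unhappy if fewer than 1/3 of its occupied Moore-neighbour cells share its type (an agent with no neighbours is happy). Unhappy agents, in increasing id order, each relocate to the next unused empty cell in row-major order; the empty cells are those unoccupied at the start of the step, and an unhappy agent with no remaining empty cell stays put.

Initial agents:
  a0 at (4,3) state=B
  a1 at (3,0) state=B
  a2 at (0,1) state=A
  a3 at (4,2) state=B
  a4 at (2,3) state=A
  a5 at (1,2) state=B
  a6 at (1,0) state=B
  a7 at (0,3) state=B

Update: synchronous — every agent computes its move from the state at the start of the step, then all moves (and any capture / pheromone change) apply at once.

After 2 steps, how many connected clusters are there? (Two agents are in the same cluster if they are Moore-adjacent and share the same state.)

3

t=1: a0@(4,3):B a1@(3,0):B a2@(0,0):A a3@(4,2):B a4@(0,2):A a5@(1,2):B a6@(0,4):B a7@(0,3):B
t=2: a0@(4,3):B a1@(3,0):B a2@(0,1):A a3@(4,2):B a4@(1,0):A a5@(1,2):B a6@(0,4):B a7@(0,3):B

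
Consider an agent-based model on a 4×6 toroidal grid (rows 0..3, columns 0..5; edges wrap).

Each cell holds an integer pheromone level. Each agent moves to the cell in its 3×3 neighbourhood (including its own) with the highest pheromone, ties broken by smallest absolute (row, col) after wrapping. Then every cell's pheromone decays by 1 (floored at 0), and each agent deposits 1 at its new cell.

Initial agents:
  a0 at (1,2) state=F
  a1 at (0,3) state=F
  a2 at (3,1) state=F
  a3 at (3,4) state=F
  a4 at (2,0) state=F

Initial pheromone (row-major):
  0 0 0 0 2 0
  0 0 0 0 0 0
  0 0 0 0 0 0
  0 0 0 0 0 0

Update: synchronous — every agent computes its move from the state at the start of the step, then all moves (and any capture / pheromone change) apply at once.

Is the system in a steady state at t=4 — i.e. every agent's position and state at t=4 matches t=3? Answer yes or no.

yes

t=1: a0@(0,1) a1@(0,4) a2@(0,0) a3@(0,4) a4@(1,0) | pheromone: 1 1 0 0 3 0 / 1 0 0 0 0 0 / 0 0 0 0 0 0 / 0 0 0 0 0 0
t=2: a0@(0,0) a1@(0,4) a2@(0,0) a3@(0,4) a4@(0,0) | pheromone: 3 0 0 0 4 0 / 0 0 0 0 0 0 / 0 0 0 0 0 0 / 0 0 0 0 0 0
t=3: a0@(0,0) a1@(0,4) a2@(0,0) a3@(0,4) a4@(0,0) | pheromone: 5 0 0 0 5 0 / 0 0 0 0 0 0 / 0 0 0 0 0 0 / 0 0 0 0 0 0
t=4: a0@(0,0) a1@(0,4) a2@(0,0) a3@(0,4) a4@(0,0) | pheromone: 7 0 0 0 6 0 / 0 0 0 0 0 0 / 0 0 0 0 0 0 / 0 0 0 0 0 0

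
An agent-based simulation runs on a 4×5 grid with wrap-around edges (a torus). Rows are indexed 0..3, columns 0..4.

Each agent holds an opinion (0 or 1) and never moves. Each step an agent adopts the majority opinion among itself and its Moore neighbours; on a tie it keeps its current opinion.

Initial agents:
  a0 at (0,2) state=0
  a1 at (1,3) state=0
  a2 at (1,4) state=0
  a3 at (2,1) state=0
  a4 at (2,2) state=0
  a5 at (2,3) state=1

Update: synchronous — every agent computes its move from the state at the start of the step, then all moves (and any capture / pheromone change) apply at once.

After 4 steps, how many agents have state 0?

t=1: a0@(0,2):0 a1@(1,3):0 a2@(1,4):0 a3@(2,1):0 a4@(2,2):0 a5@(2,3):0
t=2: (unchanged — steady state)

6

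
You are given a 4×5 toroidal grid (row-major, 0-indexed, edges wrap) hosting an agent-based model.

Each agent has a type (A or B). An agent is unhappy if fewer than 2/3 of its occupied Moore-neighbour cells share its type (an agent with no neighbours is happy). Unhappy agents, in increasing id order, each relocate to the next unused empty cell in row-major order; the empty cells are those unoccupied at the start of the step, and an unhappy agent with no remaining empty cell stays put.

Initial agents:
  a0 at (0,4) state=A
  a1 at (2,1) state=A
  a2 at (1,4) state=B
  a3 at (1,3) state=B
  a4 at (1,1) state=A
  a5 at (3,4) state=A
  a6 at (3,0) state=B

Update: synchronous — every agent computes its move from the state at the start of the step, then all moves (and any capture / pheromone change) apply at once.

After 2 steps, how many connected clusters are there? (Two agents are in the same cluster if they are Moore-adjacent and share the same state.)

t=1: a0@(0,0):A a1@(0,1):A a2@(0,2):B a3@(0,3):B a4@(1,1):A a5@(1,0):A a6@(1,2):B
t=2: a0@(0,0):A a1@(0,4):A a2@(1,3):B a3@(0,3):B a4@(1,4):A a5@(1,0):A a6@(2,0):B

3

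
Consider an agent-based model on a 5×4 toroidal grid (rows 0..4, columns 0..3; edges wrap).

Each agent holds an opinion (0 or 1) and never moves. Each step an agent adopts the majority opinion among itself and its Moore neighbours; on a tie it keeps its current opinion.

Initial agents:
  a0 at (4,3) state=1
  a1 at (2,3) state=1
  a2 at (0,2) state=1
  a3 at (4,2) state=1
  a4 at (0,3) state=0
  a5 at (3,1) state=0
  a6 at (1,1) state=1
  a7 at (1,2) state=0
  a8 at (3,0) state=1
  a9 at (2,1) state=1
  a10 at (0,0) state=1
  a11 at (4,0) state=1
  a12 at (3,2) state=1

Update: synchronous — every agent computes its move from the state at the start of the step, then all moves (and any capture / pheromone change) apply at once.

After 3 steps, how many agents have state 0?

0

t=1: a0@(4,3):1 a1@(2,3):1 a2@(0,2):1 a3@(4,2):1 a4@(0,3):1 a5@(3,1):1 a6@(1,1):1 a7@(1,2):1 a8@(3,0):1 a9@(2,1):1 a10@(0,0):1 a11@(4,0):1 a12@(3,2):1
t=2: (unchanged — steady state)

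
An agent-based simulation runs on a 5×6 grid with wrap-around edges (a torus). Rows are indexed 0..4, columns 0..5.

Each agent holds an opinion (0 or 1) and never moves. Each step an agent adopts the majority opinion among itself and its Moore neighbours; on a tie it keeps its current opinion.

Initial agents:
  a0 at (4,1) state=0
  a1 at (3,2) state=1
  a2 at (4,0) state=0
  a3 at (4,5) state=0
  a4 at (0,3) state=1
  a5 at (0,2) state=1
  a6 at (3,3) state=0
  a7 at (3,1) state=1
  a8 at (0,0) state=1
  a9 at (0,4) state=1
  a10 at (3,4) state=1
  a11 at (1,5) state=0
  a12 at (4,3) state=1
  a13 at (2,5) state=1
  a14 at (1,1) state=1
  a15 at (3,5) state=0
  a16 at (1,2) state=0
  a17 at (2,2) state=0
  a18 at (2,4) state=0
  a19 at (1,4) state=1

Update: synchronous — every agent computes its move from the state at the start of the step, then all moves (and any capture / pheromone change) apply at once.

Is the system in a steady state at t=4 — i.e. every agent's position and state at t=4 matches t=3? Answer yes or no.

t=1: a0@(4,1):1 a1@(3,2):1 a2@(4,0):0 a3@(4,5):0 a4@(0,3):1 a5@(0,2):1 a6@(3,3):0 a7@(3,1):0 a8@(0,0):0 a9@(0,4):1 a10@(3,4):0 a11@(1,5):1 a12@(4,3):1 a13@(2,5):1 a14@(1,1):1 a15@(3,5):0 a16@(1,2):1 a17@(2,2):0 a18@(2,4):0 a19@(1,4):1
t=2: (unchanged — steady state)

yes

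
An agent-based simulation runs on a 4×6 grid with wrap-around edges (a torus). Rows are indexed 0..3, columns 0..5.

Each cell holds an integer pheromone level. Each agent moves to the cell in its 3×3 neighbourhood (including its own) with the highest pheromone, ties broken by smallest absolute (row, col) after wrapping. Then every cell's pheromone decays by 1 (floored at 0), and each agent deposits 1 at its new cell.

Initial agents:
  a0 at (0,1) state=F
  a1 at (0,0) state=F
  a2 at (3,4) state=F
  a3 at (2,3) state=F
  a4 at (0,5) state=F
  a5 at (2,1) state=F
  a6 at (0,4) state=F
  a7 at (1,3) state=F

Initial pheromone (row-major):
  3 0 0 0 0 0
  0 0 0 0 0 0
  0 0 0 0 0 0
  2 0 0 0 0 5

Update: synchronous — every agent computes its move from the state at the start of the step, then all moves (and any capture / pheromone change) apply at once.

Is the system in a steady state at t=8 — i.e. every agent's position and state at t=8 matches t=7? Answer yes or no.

yes

t=1: a0@(0,0) a1@(3,5) a2@(3,5) a3@(1,2) a4@(3,5) a5@(3,0) a6@(3,5) a7@(0,2) | pheromone: 3 0 1 0 0 0 / 0 0 1 0 0 0 / 0 0 0 0 0 0 / 2 0 0 0 0 8
t=2: a0@(3,5) a1@(3,5) a2@(3,5) a3@(0,2) a4@(3,5) a5@(3,5) a6@(3,5) a7@(0,2) | pheromone: 2 0 2 0 0 0 / 0 0 0 0 0 0 / 0 0 0 0 0 0 / 1 0 0 0 0 13
t=3: a0@(3,5) a1@(3,5) a2@(3,5) a3@(0,2) a4@(3,5) a5@(3,5) a6@(3,5) a7@(0,2) | pheromone: 1 0 3 0 0 0 / 0 0 0 0 0 0 / 0 0 0 0 0 0 / 0 0 0 0 0 18
t=4: a0@(3,5) a1@(3,5) a2@(3,5) a3@(0,2) a4@(3,5) a5@(3,5) a6@(3,5) a7@(0,2) | pheromone: 0 0 4 0 0 0 / 0 0 0 0 0 0 / 0 0 0 0 0 0 / 0 0 0 0 0 23
t=5: a0@(3,5) a1@(3,5) a2@(3,5) a3@(0,2) a4@(3,5) a5@(3,5) a6@(3,5) a7@(0,2) | pheromone: 0 0 5 0 0 0 / 0 0 0 0 0 0 / 0 0 0 0 0 0 / 0 0 0 0 0 28
t=6: a0@(3,5) a1@(3,5) a2@(3,5) a3@(0,2) a4@(3,5) a5@(3,5) a6@(3,5) a7@(0,2) | pheromone: 0 0 6 0 0 0 / 0 0 0 0 0 0 / 0 0 0 0 0 0 / 0 0 0 0 0 33
t=7: a0@(3,5) a1@(3,5) a2@(3,5) a3@(0,2) a4@(3,5) a5@(3,5) a6@(3,5) a7@(0,2) | pheromone: 0 0 7 0 0 0 / 0 0 0 0 0 0 / 0 0 0 0 0 0 / 0 0 0 0 0 38
t=8: a0@(3,5) a1@(3,5) a2@(3,5) a3@(0,2) a4@(3,5) a5@(3,5) a6@(3,5) a7@(0,2) | pheromone: 0 0 8 0 0 0 / 0 0 0 0 0 0 / 0 0 0 0 0 0 / 0 0 0 0 0 43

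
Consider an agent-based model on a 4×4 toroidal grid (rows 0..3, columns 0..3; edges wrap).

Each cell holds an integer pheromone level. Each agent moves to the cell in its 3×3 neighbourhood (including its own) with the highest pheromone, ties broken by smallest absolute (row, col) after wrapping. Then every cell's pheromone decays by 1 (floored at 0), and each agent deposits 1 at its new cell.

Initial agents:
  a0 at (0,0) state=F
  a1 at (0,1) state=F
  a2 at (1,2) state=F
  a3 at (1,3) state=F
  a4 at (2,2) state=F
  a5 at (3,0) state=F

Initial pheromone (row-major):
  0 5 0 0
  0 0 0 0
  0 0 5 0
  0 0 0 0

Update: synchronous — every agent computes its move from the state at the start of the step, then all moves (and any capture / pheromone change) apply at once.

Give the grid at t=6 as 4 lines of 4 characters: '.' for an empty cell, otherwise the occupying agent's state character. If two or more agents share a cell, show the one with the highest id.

t=1: a0@(0,1) a1@(0,1) a2@(0,1) a3@(2,2) a4@(2,2) a5@(0,1) | pheromone: 0 8 0 0 / 0 0 0 0 / 0 0 6 0 / 0 0 0 0
t=2: a0@(0,1) a1@(0,1) a2@(0,1) a3@(2,2) a4@(2,2) a5@(0,1) | pheromone: 0 11 0 0 / 0 0 0 0 / 0 0 7 0 / 0 0 0 0
t=3: a0@(0,1) a1@(0,1) a2@(0,1) a3@(2,2) a4@(2,2) a5@(0,1) | pheromone: 0 14 0 0 / 0 0 0 0 / 0 0 8 0 / 0 0 0 0
t=4: a0@(0,1) a1@(0,1) a2@(0,1) a3@(2,2) a4@(2,2) a5@(0,1) | pheromone: 0 17 0 0 / 0 0 0 0 / 0 0 9 0 / 0 0 0 0
t=5: a0@(0,1) a1@(0,1) a2@(0,1) a3@(2,2) a4@(2,2) a5@(0,1) | pheromone: 0 20 0 0 / 0 0 0 0 / 0 0 10 0 / 0 0 0 0
t=6: a0@(0,1) a1@(0,1) a2@(0,1) a3@(2,2) a4@(2,2) a5@(0,1) | pheromone: 0 23 0 0 / 0 0 0 0 / 0 0 11 0 / 0 0 0 0

.F..
....
..F.
....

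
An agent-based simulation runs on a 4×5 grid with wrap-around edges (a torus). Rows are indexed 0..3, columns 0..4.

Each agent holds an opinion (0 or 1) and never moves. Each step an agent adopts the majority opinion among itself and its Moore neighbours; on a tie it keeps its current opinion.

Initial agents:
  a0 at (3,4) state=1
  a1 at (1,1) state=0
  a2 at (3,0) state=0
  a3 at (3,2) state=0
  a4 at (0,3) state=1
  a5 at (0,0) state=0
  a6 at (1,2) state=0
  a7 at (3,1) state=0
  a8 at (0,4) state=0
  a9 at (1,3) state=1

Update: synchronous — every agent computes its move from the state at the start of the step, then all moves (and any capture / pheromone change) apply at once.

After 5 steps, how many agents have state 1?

0

t=1: a0@(3,4):0 a1@(1,1):0 a2@(3,0):0 a3@(3,2):0 a4@(0,3):1 a5@(0,0):0 a6@(1,2):0 a7@(3,1):0 a8@(0,4):0 a9@(1,3):1
t=2: a0@(3,4):0 a1@(1,1):0 a2@(3,0):0 a3@(3,2):0 a4@(0,3):0 a5@(0,0):0 a6@(1,2):0 a7@(3,1):0 a8@(0,4):0 a9@(1,3):1
t=3: a0@(3,4):0 a1@(1,1):0 a2@(3,0):0 a3@(3,2):0 a4@(0,3):0 a5@(0,0):0 a6@(1,2):0 a7@(3,1):0 a8@(0,4):0 a9@(1,3):0
t=4: (unchanged — steady state)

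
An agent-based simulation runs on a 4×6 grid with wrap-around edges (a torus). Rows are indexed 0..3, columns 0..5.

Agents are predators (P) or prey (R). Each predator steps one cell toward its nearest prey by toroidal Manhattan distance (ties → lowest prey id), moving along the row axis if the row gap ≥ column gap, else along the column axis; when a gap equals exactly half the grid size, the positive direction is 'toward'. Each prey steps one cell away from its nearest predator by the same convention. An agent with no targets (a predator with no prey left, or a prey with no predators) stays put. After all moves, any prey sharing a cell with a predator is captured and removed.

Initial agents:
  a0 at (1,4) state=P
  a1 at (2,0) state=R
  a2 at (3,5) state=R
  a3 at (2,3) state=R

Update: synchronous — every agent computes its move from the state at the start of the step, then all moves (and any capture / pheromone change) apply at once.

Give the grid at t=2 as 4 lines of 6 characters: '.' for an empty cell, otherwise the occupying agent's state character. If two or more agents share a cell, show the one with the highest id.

...R..
......
R....P
......

t=1: a0@(2,4):P a1@(2,1):R a2@(2,5):R a3@(3,3):R
t=2: a0@(2,5):P a1@(2,0):R a2@(2,0):R a3@(0,3):R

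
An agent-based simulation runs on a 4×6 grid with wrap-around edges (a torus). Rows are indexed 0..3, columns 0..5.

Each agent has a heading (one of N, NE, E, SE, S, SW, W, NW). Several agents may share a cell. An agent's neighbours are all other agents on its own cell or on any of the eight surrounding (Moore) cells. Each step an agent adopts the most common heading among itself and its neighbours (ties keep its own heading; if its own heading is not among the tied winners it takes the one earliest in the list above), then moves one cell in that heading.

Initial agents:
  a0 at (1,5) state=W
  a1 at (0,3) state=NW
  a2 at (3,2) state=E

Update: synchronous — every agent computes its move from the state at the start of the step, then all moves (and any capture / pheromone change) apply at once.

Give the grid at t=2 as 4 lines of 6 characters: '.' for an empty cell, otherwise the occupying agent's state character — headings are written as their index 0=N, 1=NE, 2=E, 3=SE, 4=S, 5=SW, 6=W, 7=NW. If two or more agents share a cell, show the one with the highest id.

......
...6..
.7....
....2.

t=1: a0@(1,4):W a1@(3,2):NW a2@(3,3):E
t=2: a0@(1,3):W a1@(2,1):NW a2@(3,4):E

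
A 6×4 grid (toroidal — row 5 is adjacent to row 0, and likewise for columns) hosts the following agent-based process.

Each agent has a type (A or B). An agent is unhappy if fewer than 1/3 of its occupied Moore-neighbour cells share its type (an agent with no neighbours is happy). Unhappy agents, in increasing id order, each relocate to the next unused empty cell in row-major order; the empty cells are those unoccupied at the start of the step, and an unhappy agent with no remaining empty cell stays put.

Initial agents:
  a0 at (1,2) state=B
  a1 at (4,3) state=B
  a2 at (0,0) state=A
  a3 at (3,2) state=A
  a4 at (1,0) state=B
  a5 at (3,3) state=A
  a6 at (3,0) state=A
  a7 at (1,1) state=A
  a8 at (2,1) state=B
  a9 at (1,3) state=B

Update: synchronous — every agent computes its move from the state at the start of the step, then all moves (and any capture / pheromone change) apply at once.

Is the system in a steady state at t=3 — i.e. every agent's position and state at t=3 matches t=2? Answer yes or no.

t=1: a0@(1,2):B a1@(0,1):B a2@(0,0):A a3@(3,2):A a4@(1,0):B a5@(3,3):A a6@(3,0):A a7@(0,2):A a8@(2,1):B a9@(1,3):B
t=2: a0@(1,2):B a1@(0,1):B a2@(0,3):A a3@(3,2):A a4@(1,0):B a5@(3,3):A a6@(3,0):A a7@(1,1):A a8@(2,1):B a9@(1,3):B
t=3: a0@(1,2):B a1@(0,1):B a2@(0,0):A a3@(3,2):A a4@(1,0):B a5@(3,3):A a6@(3,0):A a7@(0,2):A a8@(2,1):B a9@(1,3):B

no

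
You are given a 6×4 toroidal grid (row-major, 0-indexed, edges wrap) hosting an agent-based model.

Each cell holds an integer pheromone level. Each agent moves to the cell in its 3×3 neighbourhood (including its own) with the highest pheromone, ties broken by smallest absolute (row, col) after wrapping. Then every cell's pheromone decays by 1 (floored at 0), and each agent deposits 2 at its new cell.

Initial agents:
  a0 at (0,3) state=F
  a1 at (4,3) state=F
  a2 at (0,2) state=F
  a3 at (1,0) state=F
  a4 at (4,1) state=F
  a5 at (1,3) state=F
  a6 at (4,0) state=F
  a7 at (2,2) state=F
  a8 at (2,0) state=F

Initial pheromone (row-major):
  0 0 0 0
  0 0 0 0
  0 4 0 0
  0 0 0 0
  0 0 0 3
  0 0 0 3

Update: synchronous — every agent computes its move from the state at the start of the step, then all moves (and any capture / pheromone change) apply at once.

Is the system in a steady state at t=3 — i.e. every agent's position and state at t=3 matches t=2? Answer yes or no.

no

t=1: a0@(5,3) a1@(4,3) a2@(5,3) a3@(2,1) a4@(3,0) a5@(0,0) a6@(4,3) a7@(2,1) a8@(2,1) | pheromone: 2 0 0 0 / 0 0 0 0 / 0 9 0 0 / 2 0 0 0 / 0 0 0 6 / 0 0 0 6
t=2: a0@(4,3) a1@(4,3) a2@(4,3) a3@(2,1) a4@(2,1) a5@(5,3) a6@(4,3) a7@(2,1) a8@(2,1) | pheromone: 1 0 0 0 / 0 0 0 0 / 0 16 0 0 / 1 0 0 0 / 0 0 0 13 / 0 0 0 7
t=3: a0@(4,3) a1@(4,3) a2@(4,3) a3@(2,1) a4@(2,1) a5@(4,3) a6@(4,3) a7@(2,1) a8@(2,1) | pheromone: 0 0 0 0 / 0 0 0 0 / 0 23 0 0 / 0 0 0 0 / 0 0 0 22 / 0 0 0 6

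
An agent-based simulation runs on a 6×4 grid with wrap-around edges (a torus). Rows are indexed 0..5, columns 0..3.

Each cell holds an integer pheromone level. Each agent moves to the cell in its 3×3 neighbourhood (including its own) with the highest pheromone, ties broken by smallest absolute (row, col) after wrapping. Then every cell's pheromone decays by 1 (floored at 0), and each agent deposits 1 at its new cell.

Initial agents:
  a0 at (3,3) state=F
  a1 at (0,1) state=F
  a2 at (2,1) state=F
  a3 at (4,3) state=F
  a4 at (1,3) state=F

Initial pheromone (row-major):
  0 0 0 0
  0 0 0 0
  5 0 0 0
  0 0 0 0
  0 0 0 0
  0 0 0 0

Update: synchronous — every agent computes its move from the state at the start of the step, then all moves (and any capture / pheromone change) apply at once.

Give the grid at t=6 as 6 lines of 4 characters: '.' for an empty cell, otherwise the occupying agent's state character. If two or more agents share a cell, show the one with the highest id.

t=1: a0@(2,0) a1@(0,0) a2@(2,0) a3@(3,0) a4@(2,0) | pheromone: 1 0 0 0 / 0 0 0 0 / 7 0 0 0 / 1 0 0 0 / 0 0 0 0 / 0 0 0 0
t=2: a0@(2,0) a1@(0,0) a2@(2,0) a3@(2,0) a4@(2,0) | pheromone: 1 0 0 0 / 0 0 0 0 / 10 0 0 0 / 0 0 0 0 / 0 0 0 0 / 0 0 0 0
t=3: a0@(2,0) a1@(0,0) a2@(2,0) a3@(2,0) a4@(2,0) | pheromone: 1 0 0 0 / 0 0 0 0 / 13 0 0 0 / 0 0 0 0 / 0 0 0 0 / 0 0 0 0
t=4: a0@(2,0) a1@(0,0) a2@(2,0) a3@(2,0) a4@(2,0) | pheromone: 1 0 0 0 / 0 0 0 0 / 16 0 0 0 / 0 0 0 0 / 0 0 0 0 / 0 0 0 0
t=5: a0@(2,0) a1@(0,0) a2@(2,0) a3@(2,0) a4@(2,0) | pheromone: 1 0 0 0 / 0 0 0 0 / 19 0 0 0 / 0 0 0 0 / 0 0 0 0 / 0 0 0 0
t=6: a0@(2,0) a1@(0,0) a2@(2,0) a3@(2,0) a4@(2,0) | pheromone: 1 0 0 0 / 0 0 0 0 / 22 0 0 0 / 0 0 0 0 / 0 0 0 0 / 0 0 0 0

F...
....
F...
....
....
....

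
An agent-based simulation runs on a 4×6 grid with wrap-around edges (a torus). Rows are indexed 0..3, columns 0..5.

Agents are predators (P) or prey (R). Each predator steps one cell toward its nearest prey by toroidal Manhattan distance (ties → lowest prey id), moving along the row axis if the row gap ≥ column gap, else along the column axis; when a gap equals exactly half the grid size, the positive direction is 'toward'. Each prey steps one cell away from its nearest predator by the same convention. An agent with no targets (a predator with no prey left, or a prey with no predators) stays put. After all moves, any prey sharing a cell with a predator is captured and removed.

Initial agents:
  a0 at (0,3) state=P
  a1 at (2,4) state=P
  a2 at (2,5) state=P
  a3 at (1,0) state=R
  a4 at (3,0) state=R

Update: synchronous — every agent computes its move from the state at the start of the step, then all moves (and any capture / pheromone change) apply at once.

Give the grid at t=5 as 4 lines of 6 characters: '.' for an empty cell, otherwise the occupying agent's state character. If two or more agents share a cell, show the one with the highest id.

t=1: a0@(0,4):P a1@(2,5):P a2@(1,5):P a3@(0,0):R a4@(0,0):R
t=2: a0@(0,5):P a1@(3,5):P a2@(0,5):P a3@(0,1):R a4@(0,1):R
t=3: a0@(0,0):P a1@(3,0):P a2@(0,0):P a3@(0,2):R a4@(0,2):R
t=4: a0@(0,1):P a1@(3,1):P a2@(0,1):P a3@(0,3):R a4@(0,3):R
t=5: a0@(0,2):P a1@(3,2):P a2@(0,2):P a3@(0,4):R a4@(0,4):R

..P.R.
......
......
..P...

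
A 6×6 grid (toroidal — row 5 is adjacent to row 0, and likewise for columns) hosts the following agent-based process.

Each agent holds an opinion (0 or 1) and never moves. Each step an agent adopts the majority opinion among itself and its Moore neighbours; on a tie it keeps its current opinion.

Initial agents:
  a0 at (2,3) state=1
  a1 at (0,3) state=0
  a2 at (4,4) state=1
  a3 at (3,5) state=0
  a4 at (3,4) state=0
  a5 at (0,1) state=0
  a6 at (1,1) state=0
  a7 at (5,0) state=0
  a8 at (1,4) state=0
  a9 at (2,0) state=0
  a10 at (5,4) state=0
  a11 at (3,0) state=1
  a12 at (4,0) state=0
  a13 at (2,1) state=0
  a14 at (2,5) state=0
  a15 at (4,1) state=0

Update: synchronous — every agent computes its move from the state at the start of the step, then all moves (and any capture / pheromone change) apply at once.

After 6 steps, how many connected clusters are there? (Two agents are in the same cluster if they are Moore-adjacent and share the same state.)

1

t=1: a0@(2,3):0 a1@(0,3):0 a2@(4,4):0 a3@(3,5):0 a4@(3,4):0 a5@(0,1):0 a6@(1,1):0 a7@(5,0):0 a8@(1,4):0 a9@(2,0):0 a10@(5,4):0 a11@(3,0):0 a12@(4,0):0 a13@(2,1):0 a14@(2,5):0 a15@(4,1):0
t=2: (unchanged — steady state)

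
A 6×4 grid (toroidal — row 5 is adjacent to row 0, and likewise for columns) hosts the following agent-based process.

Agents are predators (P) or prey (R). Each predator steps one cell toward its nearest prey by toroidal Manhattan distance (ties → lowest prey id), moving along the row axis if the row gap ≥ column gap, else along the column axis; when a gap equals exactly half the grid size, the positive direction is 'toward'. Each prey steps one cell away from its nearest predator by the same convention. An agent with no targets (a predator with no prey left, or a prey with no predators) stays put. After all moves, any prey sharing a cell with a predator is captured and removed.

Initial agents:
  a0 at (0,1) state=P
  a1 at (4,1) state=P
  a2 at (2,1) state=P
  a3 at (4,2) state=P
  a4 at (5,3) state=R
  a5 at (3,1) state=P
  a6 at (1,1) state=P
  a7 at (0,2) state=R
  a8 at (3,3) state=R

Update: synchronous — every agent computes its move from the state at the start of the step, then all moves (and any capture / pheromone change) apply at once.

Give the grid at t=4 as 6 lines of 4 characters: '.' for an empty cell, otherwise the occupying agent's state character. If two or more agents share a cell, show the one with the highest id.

PPP.
....
...P
...R
....
P...

t=1: a0@(0,2):P a1@(4,2):P a2@(1,1):P a3@(5,2):P a4@(0,3):R a5@(3,2):P a6@(0,1):P a7@(0,3):R a8@(2,3):R
t=2: a0@(0,3):P a1@(5,2):P a2@(1,2):P a3@(0,2):P a4@(0,0):R a5@(2,2):P a6@(0,2):P a7@(0,0):R a8@(1,3):R
t=3: a0@(0,0):P a1@(5,3):P a2@(1,3):P a3@(0,3):P a4@(0,1):R a5@(1,2):P a6@(0,3):P a7@(0,1):R a8@(2,3):R
t=4: a0@(0,1):P a1@(5,0):P a2@(2,3):P a3@(0,0):P a5@(0,2):P a6@(0,0):P a8@(3,3):R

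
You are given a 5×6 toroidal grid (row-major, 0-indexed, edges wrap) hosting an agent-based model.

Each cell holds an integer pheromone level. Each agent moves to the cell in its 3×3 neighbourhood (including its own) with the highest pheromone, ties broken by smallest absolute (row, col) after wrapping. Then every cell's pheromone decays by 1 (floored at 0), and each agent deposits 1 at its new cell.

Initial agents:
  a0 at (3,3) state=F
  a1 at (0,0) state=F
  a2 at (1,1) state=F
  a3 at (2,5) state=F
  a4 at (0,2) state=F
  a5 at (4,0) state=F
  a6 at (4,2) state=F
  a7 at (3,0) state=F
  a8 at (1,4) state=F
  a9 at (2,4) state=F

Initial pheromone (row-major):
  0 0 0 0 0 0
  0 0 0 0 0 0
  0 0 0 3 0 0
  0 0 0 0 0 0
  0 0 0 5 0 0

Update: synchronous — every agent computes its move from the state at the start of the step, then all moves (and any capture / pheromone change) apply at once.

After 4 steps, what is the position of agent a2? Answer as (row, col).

t=1: a0@(4,3) a1@(0,0) a2@(0,0) a3@(1,0) a4@(4,3) a5@(0,0) a6@(4,3) a7@(2,0) a8@(2,3) a9@(2,3) | pheromone: 3 0 0 0 0 0 / 1 0 0 0 0 0 / 1 0 0 4 0 0 / 0 0 0 0 0 0 / 0 0 0 7 0 0
t=2: a0@(4,3) a1@(0,0) a2@(0,0) a3@(0,0) a4@(4,3) a5@(0,0) a6@(4,3) a7@(1,0) a8@(2,3) a9@(2,3) | pheromone: 6 0 0 0 0 0 / 1 0 0 0 0 0 / 0 0 0 5 0 0 / 0 0 0 0 0 0 / 0 0 0 9 0 0
t=3: a0@(4,3) a1@(0,0) a2@(0,0) a3@(0,0) a4@(4,3) a5@(0,0) a6@(4,3) a7@(0,0) a8@(2,3) a9@(2,3) | pheromone: 10 0 0 0 0 0 / 0 0 0 0 0 0 / 0 0 0 6 0 0 / 0 0 0 0 0 0 / 0 0 0 11 0 0
t=4: a0@(4,3) a1@(0,0) a2@(0,0) a3@(0,0) a4@(4,3) a5@(0,0) a6@(4,3) a7@(0,0) a8@(2,3) a9@(2,3) | pheromone: 14 0 0 0 0 0 / 0 0 0 0 0 0 / 0 0 0 7 0 0 / 0 0 0 0 0 0 / 0 0 0 13 0 0

(0, 0)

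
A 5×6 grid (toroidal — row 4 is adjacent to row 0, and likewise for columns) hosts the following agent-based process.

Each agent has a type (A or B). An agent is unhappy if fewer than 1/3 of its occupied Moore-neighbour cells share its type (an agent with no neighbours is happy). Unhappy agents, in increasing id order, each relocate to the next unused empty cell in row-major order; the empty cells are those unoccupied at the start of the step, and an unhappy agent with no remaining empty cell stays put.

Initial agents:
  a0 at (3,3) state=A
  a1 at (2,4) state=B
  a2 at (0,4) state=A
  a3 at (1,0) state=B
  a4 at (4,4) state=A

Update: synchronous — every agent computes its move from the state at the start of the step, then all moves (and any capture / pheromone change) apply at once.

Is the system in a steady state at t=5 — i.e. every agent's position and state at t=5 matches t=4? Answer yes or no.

yes

t=1: a0@(3,3):A a1@(0,0):B a2@(0,4):A a3@(1,0):B a4@(4,4):A
t=2: (unchanged — steady state)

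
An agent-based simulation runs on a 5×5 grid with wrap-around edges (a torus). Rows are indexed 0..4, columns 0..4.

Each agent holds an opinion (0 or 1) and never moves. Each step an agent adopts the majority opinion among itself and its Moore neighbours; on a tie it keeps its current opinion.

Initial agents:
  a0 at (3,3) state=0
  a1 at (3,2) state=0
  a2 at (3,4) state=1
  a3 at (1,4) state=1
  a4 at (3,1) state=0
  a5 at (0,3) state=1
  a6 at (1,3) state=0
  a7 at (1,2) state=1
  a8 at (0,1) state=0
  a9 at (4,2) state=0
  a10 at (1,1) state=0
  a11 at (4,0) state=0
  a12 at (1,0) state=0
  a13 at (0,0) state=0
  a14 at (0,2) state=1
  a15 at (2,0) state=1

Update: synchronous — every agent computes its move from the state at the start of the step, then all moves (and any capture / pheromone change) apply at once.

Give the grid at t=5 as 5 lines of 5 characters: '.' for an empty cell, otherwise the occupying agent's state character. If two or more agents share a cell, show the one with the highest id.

t=1: a0@(3,3):0 a1@(3,2):0 a2@(3,4):1 a3@(1,4):1 a4@(3,1):0 a5@(0,3):1 a6@(1,3):1 a7@(1,2):1 a8@(0,1):0 a9@(4,2):0 a10@(1,1):0 a11@(4,0):0 a12@(1,0):0 a13@(0,0):0 a14@(0,2):0 a15@(2,0):1
t=2: (unchanged — steady state)

0001.
00111
1....
.0001
0.0..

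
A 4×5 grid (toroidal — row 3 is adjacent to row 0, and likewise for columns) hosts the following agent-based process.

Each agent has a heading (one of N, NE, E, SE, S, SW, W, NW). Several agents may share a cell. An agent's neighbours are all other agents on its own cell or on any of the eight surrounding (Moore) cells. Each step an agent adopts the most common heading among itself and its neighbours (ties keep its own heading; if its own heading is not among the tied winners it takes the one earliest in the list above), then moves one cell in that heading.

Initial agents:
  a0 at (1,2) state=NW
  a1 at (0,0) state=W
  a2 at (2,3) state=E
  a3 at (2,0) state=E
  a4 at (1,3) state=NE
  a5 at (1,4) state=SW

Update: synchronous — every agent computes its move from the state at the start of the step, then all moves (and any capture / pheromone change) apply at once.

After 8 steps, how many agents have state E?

t=1: a0@(0,1):NW a1@(0,4):W a2@(2,4):E a3@(2,1):E a4@(0,4):NE a5@(1,0):E
t=2: a0@(3,0):NW a1@(0,3):W a2@(2,0):E a3@(2,2):E a4@(3,0):NE a5@(1,1):E
t=3: a0@(2,4):NW a1@(0,2):W a2@(2,1):E a3@(2,3):E a4@(2,1):NE a5@(1,2):E
t=4: a0@(1,3):NW a1@(0,1):W a2@(2,2):E a3@(2,4):E a4@(2,2):E a5@(1,3):E
t=5: a0@(1,4):E a1@(0,0):W a2@(2,3):E a3@(2,0):E a4@(2,3):E a5@(1,4):E
t=6: a0@(1,0):E a1@(0,1):E a2@(2,4):E a3@(2,1):E a4@(2,4):E a5@(1,0):E
t=7: a0@(1,1):E a1@(0,2):E a2@(2,0):E a3@(2,2):E a4@(2,0):E a5@(1,1):E
t=8: a0@(1,2):E a1@(0,3):E a2@(2,1):E a3@(2,3):E a4@(2,1):E a5@(1,2):E

6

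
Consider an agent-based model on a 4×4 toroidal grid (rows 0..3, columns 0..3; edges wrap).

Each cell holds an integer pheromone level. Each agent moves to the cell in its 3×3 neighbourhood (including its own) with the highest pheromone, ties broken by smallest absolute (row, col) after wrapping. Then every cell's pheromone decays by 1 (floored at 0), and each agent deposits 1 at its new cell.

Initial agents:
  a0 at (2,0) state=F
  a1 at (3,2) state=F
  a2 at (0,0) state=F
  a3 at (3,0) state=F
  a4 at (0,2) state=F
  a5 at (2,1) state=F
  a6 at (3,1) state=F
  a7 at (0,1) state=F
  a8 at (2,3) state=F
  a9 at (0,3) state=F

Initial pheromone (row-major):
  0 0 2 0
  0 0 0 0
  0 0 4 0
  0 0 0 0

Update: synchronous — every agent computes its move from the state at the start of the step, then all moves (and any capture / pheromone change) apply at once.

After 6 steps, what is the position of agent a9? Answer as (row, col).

(0, 2)

t=1: a0@(1,0) a1@(2,2) a2@(0,0) a3@(0,0) a4@(0,2) a5@(2,2) a6@(2,2) a7@(0,2) a8@(2,2) a9@(0,2) | pheromone: 2 0 4 0 / 1 0 0 0 / 0 0 7 0 / 0 0 0 0
t=2: a0@(0,0) a1@(2,2) a2@(0,0) a3@(0,0) a4@(0,2) a5@(2,2) a6@(2,2) a7@(0,2) a8@(2,2) a9@(0,2) | pheromone: 4 0 6 0 / 0 0 0 0 / 0 0 10 0 / 0 0 0 0
t=3: a0@(0,0) a1@(2,2) a2@(0,0) a3@(0,0) a4@(0,2) a5@(2,2) a6@(2,2) a7@(0,2) a8@(2,2) a9@(0,2) | pheromone: 6 0 8 0 / 0 0 0 0 / 0 0 13 0 / 0 0 0 0
t=4: a0@(0,0) a1@(2,2) a2@(0,0) a3@(0,0) a4@(0,2) a5@(2,2) a6@(2,2) a7@(0,2) a8@(2,2) a9@(0,2) | pheromone: 8 0 10 0 / 0 0 0 0 / 0 0 16 0 / 0 0 0 0
t=5: a0@(0,0) a1@(2,2) a2@(0,0) a3@(0,0) a4@(0,2) a5@(2,2) a6@(2,2) a7@(0,2) a8@(2,2) a9@(0,2) | pheromone: 10 0 12 0 / 0 0 0 0 / 0 0 19 0 / 0 0 0 0
t=6: a0@(0,0) a1@(2,2) a2@(0,0) a3@(0,0) a4@(0,2) a5@(2,2) a6@(2,2) a7@(0,2) a8@(2,2) a9@(0,2) | pheromone: 12 0 14 0 / 0 0 0 0 / 0 0 22 0 / 0 0 0 0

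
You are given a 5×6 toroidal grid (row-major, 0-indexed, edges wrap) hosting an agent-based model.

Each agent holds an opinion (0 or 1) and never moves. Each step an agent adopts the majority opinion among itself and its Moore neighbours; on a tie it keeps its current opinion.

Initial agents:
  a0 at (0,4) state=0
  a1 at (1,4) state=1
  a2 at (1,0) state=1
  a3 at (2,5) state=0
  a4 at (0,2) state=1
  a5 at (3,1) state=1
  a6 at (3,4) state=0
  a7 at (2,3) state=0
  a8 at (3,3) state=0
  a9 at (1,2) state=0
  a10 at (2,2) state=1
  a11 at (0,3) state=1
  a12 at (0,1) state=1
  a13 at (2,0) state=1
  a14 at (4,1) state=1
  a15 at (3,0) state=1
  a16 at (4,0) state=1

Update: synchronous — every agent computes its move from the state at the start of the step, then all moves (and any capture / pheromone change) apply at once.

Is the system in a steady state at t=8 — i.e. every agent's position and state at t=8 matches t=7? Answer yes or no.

t=1: a0@(0,4):1 a1@(1,4):0 a2@(1,0):1 a3@(2,5):1 a4@(0,2):1 a5@(3,1):1 a6@(3,4):0 a7@(2,3):0 a8@(3,3):0 a9@(1,2):1 a10@(2,2):0 a11@(0,3):1 a12@(0,1):1 a13@(2,0):1 a14@(4,1):1 a15@(3,0):1 a16@(4,0):1
t=2: a0@(0,4):1 a1@(1,4):1 a2@(1,0):1 a3@(2,5):1 a4@(0,2):1 a5@(3,1):1 a6@(3,4):0 a7@(2,3):0 a8@(3,3):0 a9@(1,2):1 a10@(2,2):0 a11@(0,3):1 a12@(0,1):1 a13@(2,0):1 a14@(4,1):1 a15@(3,0):1 a16@(4,0):1
t=3: (unchanged — steady state)

yes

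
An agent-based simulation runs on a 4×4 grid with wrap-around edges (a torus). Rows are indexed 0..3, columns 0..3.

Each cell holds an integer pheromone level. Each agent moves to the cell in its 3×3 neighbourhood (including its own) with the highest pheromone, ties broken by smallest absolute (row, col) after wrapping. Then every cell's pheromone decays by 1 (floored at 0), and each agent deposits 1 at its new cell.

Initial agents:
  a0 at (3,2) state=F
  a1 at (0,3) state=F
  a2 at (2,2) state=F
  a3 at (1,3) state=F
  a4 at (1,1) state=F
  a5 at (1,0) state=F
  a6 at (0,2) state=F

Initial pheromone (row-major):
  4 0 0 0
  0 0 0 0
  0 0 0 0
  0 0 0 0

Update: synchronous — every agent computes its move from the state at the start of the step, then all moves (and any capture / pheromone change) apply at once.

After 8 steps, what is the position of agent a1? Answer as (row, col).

t=1: a0@(0,1) a1@(0,0) a2@(1,1) a3@(0,0) a4@(0,0) a5@(0,0) a6@(0,1) | pheromone: 7 2 0 0 / 0 1 0 0 / 0 0 0 0 / 0 0 0 0
t=2: a0@(0,0) a1@(0,0) a2@(0,0) a3@(0,0) a4@(0,0) a5@(0,0) a6@(0,0) | pheromone: 13 1 0 0 / 0 0 0 0 / 0 0 0 0 / 0 0 0 0
t=3: a0@(0,0) a1@(0,0) a2@(0,0) a3@(0,0) a4@(0,0) a5@(0,0) a6@(0,0) | pheromone: 19 0 0 0 / 0 0 0 0 / 0 0 0 0 / 0 0 0 0
t=4: a0@(0,0) a1@(0,0) a2@(0,0) a3@(0,0) a4@(0,0) a5@(0,0) a6@(0,0) | pheromone: 25 0 0 0 / 0 0 0 0 / 0 0 0 0 / 0 0 0 0
t=5: a0@(0,0) a1@(0,0) a2@(0,0) a3@(0,0) a4@(0,0) a5@(0,0) a6@(0,0) | pheromone: 31 0 0 0 / 0 0 0 0 / 0 0 0 0 / 0 0 0 0
t=6: a0@(0,0) a1@(0,0) a2@(0,0) a3@(0,0) a4@(0,0) a5@(0,0) a6@(0,0) | pheromone: 37 0 0 0 / 0 0 0 0 / 0 0 0 0 / 0 0 0 0
t=7: a0@(0,0) a1@(0,0) a2@(0,0) a3@(0,0) a4@(0,0) a5@(0,0) a6@(0,0) | pheromone: 43 0 0 0 / 0 0 0 0 / 0 0 0 0 / 0 0 0 0
t=8: a0@(0,0) a1@(0,0) a2@(0,0) a3@(0,0) a4@(0,0) a5@(0,0) a6@(0,0) | pheromone: 49 0 0 0 / 0 0 0 0 / 0 0 0 0 / 0 0 0 0

(0, 0)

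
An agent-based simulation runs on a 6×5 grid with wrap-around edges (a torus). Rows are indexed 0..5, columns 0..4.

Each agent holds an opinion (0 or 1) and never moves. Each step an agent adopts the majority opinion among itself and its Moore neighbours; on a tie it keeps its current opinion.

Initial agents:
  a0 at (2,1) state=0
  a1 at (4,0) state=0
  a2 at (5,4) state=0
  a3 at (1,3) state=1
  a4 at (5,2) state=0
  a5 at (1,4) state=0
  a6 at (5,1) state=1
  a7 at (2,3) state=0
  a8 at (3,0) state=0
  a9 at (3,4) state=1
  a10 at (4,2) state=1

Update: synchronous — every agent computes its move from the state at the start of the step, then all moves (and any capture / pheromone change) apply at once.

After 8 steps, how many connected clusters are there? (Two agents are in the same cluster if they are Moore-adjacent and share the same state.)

2

t=1: a0@(2,1):0 a1@(4,0):0 a2@(5,4):0 a3@(1,3):0 a4@(5,2):1 a5@(1,4):0 a6@(5,1):1 a7@(2,3):0 a8@(3,0):0 a9@(3,4):0 a10@(4,2):1
t=2: (unchanged — steady state)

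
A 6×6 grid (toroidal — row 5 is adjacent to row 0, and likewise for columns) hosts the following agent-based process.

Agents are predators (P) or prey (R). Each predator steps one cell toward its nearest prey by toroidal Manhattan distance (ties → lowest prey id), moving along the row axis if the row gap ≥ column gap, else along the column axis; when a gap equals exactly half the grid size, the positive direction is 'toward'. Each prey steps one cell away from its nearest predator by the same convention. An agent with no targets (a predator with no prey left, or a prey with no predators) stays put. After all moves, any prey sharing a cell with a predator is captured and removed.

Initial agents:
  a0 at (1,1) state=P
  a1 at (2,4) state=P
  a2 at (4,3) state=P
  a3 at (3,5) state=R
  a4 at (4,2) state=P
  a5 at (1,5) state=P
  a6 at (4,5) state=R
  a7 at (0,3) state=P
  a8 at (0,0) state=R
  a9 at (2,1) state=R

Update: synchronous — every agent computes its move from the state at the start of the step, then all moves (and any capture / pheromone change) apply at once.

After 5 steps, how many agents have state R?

t=1: a0@(2,1):P a1@(3,4):P a2@(4,4):P a3@(4,5):R a4@(4,3):P a5@(2,5):P a6@(4,0):R a7@(0,4):P a8@(5,0):R a9@(3,1):R
t=2: a0@(3,1):P a1@(4,4):P a2@(4,5):P a3@(4,0):R a4@(4,4):P a5@(3,5):P a6@(4,1):R a7@(5,4):P a8@(5,1):R a9@(4,1):R
t=3: a0@(4,1):P a1@(4,5):P a2@(4,0):P a4@(4,5):P a5@(4,5):P a6@(5,1):R a7@(5,5):P a8@(0,1):R a9@(5,1):R
t=4: a0@(5,1):P a1@(4,0):P a2@(5,0):P a4@(4,0):P a5@(4,0):P a6@(0,1):R a7@(5,0):P a8@(1,1):R a9@(0,1):R
t=5: a0@(0,1):P a1@(5,0):P a2@(0,0):P a4@(5,0):P a5@(5,0):P a6@(1,1):R a7@(0,0):P a8@(2,1):R a9@(1,1):R

3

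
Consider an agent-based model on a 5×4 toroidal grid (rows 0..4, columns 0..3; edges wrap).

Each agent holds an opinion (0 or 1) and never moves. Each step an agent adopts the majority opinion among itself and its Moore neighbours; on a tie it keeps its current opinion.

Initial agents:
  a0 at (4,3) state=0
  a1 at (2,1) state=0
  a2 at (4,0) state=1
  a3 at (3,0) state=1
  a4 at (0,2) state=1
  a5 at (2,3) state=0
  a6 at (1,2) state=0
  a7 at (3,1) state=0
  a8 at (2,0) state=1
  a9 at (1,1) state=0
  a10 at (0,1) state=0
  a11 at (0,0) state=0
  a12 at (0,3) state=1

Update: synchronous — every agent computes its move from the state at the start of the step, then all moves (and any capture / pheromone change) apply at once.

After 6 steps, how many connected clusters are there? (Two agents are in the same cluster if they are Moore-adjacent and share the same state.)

t=1: a0@(4,3):1 a1@(2,1):0 a2@(4,0):0 a3@(3,0):0 a4@(0,2):0 a5@(2,3):0 a6@(1,2):0 a7@(3,1):1 a8@(2,0):0 a9@(1,1):0 a10@(0,1):0 a11@(0,0):0 a12@(0,3):1
t=2: a0@(4,3):0 a1@(2,1):0 a2@(4,0):0 a3@(3,0):0 a4@(0,2):0 a5@(2,3):0 a6@(1,2):0 a7@(3,1):0 a8@(2,0):0 a9@(1,1):0 a10@(0,1):0 a11@(0,0):0 a12@(0,3):0
t=3: (unchanged — steady state)

1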